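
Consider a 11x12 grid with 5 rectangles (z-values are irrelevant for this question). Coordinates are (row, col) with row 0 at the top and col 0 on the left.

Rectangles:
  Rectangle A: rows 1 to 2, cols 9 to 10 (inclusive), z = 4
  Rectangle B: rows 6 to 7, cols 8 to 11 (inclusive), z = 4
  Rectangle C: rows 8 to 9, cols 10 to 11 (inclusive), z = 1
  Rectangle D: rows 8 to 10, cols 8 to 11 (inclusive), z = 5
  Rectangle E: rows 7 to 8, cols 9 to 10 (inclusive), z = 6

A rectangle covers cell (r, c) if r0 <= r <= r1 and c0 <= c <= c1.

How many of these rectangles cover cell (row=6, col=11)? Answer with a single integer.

Check cell (6,11):
  A: rows 1-2 cols 9-10 -> outside (row miss)
  B: rows 6-7 cols 8-11 -> covers
  C: rows 8-9 cols 10-11 -> outside (row miss)
  D: rows 8-10 cols 8-11 -> outside (row miss)
  E: rows 7-8 cols 9-10 -> outside (row miss)
Count covering = 1

Answer: 1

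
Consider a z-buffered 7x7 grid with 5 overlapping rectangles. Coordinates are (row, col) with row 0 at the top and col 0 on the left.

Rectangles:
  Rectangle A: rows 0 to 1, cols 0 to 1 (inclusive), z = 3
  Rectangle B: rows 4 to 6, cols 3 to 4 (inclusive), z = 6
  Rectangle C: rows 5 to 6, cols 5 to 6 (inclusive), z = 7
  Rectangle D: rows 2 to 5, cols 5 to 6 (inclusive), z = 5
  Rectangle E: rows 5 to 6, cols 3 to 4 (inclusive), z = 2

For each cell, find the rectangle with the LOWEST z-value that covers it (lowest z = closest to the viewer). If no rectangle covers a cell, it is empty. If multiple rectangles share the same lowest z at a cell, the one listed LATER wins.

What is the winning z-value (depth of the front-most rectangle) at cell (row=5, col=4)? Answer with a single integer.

Check cell (5,4):
  A: rows 0-1 cols 0-1 -> outside (row miss)
  B: rows 4-6 cols 3-4 z=6 -> covers; best now B (z=6)
  C: rows 5-6 cols 5-6 -> outside (col miss)
  D: rows 2-5 cols 5-6 -> outside (col miss)
  E: rows 5-6 cols 3-4 z=2 -> covers; best now E (z=2)
Winner: E at z=2

Answer: 2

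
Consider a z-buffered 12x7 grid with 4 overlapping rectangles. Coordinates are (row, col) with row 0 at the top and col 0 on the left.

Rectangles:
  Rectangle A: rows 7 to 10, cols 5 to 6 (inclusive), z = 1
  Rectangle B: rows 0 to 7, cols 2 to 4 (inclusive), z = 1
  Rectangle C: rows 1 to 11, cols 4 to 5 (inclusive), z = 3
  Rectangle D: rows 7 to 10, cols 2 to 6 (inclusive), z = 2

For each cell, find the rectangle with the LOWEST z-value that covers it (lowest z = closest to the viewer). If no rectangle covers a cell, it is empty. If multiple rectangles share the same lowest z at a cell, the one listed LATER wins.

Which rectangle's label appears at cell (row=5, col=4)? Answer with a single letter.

Answer: B

Derivation:
Check cell (5,4):
  A: rows 7-10 cols 5-6 -> outside (row miss)
  B: rows 0-7 cols 2-4 z=1 -> covers; best now B (z=1)
  C: rows 1-11 cols 4-5 z=3 -> covers; best now B (z=1)
  D: rows 7-10 cols 2-6 -> outside (row miss)
Winner: B at z=1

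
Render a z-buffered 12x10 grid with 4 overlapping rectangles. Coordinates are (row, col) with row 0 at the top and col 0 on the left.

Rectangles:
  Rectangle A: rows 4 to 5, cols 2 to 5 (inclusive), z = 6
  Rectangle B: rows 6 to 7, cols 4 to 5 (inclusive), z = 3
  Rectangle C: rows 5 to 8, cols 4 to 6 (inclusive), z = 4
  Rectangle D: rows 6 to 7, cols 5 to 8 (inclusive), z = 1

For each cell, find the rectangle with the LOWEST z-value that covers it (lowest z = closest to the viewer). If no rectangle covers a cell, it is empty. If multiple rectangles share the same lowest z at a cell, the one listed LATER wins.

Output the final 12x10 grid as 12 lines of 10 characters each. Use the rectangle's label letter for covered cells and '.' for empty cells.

..........
..........
..........
..........
..AAAA....
..AACCC...
....BDDDD.
....BDDDD.
....CCC...
..........
..........
..........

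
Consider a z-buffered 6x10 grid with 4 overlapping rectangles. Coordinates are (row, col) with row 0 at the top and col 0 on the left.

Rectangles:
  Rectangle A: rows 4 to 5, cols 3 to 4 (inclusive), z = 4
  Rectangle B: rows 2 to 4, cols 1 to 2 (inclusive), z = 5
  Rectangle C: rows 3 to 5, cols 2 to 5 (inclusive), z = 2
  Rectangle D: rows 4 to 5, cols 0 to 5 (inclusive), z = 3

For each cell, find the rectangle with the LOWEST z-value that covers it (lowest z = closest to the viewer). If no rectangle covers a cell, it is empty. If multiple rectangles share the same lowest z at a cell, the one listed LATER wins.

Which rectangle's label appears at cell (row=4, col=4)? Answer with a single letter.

Answer: C

Derivation:
Check cell (4,4):
  A: rows 4-5 cols 3-4 z=4 -> covers; best now A (z=4)
  B: rows 2-4 cols 1-2 -> outside (col miss)
  C: rows 3-5 cols 2-5 z=2 -> covers; best now C (z=2)
  D: rows 4-5 cols 0-5 z=3 -> covers; best now C (z=2)
Winner: C at z=2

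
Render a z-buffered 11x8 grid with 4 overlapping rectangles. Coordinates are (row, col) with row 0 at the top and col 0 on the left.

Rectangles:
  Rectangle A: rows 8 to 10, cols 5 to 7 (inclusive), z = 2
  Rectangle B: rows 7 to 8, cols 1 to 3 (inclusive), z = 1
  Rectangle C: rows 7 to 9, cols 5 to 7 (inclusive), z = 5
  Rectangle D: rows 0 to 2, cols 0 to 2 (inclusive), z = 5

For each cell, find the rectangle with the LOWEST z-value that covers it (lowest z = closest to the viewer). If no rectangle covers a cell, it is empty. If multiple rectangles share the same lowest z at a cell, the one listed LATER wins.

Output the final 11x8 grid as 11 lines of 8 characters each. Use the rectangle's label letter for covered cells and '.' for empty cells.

DDD.....
DDD.....
DDD.....
........
........
........
........
.BBB.CCC
.BBB.AAA
.....AAA
.....AAA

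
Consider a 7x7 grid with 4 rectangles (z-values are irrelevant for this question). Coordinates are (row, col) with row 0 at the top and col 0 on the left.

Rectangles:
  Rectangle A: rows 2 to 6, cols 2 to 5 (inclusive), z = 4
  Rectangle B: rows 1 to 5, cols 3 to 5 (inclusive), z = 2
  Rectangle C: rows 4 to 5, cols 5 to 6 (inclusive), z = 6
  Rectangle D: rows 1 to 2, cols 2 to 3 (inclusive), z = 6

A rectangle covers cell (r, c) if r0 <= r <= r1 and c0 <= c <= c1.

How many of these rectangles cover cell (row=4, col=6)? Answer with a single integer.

Answer: 1

Derivation:
Check cell (4,6):
  A: rows 2-6 cols 2-5 -> outside (col miss)
  B: rows 1-5 cols 3-5 -> outside (col miss)
  C: rows 4-5 cols 5-6 -> covers
  D: rows 1-2 cols 2-3 -> outside (row miss)
Count covering = 1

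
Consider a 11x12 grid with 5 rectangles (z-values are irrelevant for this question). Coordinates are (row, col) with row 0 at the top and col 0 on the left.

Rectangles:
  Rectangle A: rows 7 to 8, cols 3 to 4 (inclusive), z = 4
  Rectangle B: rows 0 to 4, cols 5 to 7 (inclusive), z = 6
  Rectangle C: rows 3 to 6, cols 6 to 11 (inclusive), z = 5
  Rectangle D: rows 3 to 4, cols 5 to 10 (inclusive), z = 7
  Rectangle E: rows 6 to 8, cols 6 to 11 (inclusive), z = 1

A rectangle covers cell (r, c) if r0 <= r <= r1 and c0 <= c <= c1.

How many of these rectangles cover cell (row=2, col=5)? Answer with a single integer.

Answer: 1

Derivation:
Check cell (2,5):
  A: rows 7-8 cols 3-4 -> outside (row miss)
  B: rows 0-4 cols 5-7 -> covers
  C: rows 3-6 cols 6-11 -> outside (row miss)
  D: rows 3-4 cols 5-10 -> outside (row miss)
  E: rows 6-8 cols 6-11 -> outside (row miss)
Count covering = 1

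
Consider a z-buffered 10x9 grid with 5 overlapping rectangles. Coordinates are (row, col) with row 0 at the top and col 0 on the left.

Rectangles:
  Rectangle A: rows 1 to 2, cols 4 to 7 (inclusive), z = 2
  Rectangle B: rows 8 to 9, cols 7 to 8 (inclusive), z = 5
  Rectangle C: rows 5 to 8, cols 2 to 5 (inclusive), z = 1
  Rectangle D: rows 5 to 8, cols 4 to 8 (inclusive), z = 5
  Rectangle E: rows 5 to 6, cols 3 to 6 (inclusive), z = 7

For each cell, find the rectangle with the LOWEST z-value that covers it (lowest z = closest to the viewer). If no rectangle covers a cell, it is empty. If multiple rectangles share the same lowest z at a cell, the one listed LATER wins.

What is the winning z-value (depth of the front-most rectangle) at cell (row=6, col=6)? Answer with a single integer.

Check cell (6,6):
  A: rows 1-2 cols 4-7 -> outside (row miss)
  B: rows 8-9 cols 7-8 -> outside (row miss)
  C: rows 5-8 cols 2-5 -> outside (col miss)
  D: rows 5-8 cols 4-8 z=5 -> covers; best now D (z=5)
  E: rows 5-6 cols 3-6 z=7 -> covers; best now D (z=5)
Winner: D at z=5

Answer: 5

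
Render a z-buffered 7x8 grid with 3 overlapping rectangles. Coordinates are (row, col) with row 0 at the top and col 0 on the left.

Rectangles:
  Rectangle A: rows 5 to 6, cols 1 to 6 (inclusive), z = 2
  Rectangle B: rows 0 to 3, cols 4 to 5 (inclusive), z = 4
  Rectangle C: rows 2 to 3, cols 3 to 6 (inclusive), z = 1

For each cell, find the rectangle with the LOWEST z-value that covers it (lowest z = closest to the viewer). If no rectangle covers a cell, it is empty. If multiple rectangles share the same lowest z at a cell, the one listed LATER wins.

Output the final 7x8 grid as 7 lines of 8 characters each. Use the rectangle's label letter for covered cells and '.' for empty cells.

....BB..
....BB..
...CCCC.
...CCCC.
........
.AAAAAA.
.AAAAAA.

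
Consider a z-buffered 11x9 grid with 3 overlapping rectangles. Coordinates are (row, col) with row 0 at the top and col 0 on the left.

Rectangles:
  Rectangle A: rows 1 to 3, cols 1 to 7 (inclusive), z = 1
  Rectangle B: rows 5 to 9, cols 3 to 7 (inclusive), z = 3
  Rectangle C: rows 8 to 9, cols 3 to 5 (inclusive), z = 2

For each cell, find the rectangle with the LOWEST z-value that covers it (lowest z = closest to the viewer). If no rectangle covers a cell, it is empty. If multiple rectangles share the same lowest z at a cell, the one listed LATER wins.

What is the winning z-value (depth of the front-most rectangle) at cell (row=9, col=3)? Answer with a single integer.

Check cell (9,3):
  A: rows 1-3 cols 1-7 -> outside (row miss)
  B: rows 5-9 cols 3-7 z=3 -> covers; best now B (z=3)
  C: rows 8-9 cols 3-5 z=2 -> covers; best now C (z=2)
Winner: C at z=2

Answer: 2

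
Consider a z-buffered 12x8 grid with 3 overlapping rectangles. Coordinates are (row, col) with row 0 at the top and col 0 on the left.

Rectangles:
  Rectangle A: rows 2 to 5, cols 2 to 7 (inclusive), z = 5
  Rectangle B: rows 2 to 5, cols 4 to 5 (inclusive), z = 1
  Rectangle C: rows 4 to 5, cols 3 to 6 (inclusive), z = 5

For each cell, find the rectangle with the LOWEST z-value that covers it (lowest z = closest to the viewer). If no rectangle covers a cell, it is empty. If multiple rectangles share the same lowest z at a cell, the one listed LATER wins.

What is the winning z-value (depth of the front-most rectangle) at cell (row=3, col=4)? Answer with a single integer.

Answer: 1

Derivation:
Check cell (3,4):
  A: rows 2-5 cols 2-7 z=5 -> covers; best now A (z=5)
  B: rows 2-5 cols 4-5 z=1 -> covers; best now B (z=1)
  C: rows 4-5 cols 3-6 -> outside (row miss)
Winner: B at z=1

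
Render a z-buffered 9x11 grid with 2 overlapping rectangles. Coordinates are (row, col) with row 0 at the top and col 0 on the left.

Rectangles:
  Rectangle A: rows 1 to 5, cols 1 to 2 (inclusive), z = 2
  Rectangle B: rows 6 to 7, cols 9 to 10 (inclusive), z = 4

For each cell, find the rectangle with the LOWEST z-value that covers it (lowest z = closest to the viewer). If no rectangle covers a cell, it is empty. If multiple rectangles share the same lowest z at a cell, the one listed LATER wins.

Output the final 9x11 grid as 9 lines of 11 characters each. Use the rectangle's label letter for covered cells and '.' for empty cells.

...........
.AA........
.AA........
.AA........
.AA........
.AA........
.........BB
.........BB
...........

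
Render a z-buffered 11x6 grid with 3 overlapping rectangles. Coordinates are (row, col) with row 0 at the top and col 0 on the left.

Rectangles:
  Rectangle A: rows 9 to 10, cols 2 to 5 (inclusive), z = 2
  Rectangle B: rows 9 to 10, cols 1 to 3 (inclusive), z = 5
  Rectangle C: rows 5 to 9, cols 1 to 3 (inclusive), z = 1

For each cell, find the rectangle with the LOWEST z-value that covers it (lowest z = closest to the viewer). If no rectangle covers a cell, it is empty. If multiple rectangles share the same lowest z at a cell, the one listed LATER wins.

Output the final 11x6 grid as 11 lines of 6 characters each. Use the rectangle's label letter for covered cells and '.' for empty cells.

......
......
......
......
......
.CCC..
.CCC..
.CCC..
.CCC..
.CCCAA
.BAAAA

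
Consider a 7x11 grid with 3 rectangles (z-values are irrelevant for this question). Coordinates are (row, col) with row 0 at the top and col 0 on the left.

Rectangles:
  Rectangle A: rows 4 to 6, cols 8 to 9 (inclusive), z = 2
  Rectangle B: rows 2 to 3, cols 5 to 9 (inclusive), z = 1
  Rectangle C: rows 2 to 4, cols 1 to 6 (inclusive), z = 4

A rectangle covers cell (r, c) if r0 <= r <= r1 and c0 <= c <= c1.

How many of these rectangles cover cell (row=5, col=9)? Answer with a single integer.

Answer: 1

Derivation:
Check cell (5,9):
  A: rows 4-6 cols 8-9 -> covers
  B: rows 2-3 cols 5-9 -> outside (row miss)
  C: rows 2-4 cols 1-6 -> outside (row miss)
Count covering = 1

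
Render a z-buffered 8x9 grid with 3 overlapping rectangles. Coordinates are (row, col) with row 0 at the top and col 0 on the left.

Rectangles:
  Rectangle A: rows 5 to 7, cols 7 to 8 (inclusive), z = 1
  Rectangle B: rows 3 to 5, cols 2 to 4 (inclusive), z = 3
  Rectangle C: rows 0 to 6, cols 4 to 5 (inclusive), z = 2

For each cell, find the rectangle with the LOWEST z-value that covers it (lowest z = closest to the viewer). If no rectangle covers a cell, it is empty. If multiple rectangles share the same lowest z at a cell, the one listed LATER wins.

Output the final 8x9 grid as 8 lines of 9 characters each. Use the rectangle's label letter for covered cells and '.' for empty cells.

....CC...
....CC...
....CC...
..BBCC...
..BBCC...
..BBCC.AA
....CC.AA
.......AA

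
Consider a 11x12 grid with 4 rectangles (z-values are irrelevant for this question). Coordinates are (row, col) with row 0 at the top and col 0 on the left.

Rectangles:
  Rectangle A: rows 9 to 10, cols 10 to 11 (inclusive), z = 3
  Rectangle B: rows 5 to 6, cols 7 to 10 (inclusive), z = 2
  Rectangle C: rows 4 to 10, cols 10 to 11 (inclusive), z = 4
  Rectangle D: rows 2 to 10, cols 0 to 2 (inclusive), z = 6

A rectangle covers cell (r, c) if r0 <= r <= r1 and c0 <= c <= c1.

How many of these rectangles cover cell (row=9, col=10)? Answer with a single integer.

Check cell (9,10):
  A: rows 9-10 cols 10-11 -> covers
  B: rows 5-6 cols 7-10 -> outside (row miss)
  C: rows 4-10 cols 10-11 -> covers
  D: rows 2-10 cols 0-2 -> outside (col miss)
Count covering = 2

Answer: 2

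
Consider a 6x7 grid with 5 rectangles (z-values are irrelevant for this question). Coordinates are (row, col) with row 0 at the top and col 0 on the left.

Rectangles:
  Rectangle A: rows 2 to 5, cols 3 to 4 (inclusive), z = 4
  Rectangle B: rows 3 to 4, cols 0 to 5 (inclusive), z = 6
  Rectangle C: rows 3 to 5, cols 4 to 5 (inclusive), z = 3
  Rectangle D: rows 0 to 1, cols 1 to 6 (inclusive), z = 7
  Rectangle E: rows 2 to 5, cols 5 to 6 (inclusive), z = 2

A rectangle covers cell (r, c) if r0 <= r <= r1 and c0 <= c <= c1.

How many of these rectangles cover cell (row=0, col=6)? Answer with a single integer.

Answer: 1

Derivation:
Check cell (0,6):
  A: rows 2-5 cols 3-4 -> outside (row miss)
  B: rows 3-4 cols 0-5 -> outside (row miss)
  C: rows 3-5 cols 4-5 -> outside (row miss)
  D: rows 0-1 cols 1-6 -> covers
  E: rows 2-5 cols 5-6 -> outside (row miss)
Count covering = 1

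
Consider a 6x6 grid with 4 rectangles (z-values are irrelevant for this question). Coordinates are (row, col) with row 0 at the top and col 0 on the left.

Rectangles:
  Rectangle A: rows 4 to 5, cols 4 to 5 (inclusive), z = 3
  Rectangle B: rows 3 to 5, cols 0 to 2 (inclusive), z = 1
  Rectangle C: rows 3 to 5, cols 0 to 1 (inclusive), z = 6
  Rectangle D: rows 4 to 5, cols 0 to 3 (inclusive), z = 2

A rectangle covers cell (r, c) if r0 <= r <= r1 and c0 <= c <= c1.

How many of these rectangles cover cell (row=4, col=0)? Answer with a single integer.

Check cell (4,0):
  A: rows 4-5 cols 4-5 -> outside (col miss)
  B: rows 3-5 cols 0-2 -> covers
  C: rows 3-5 cols 0-1 -> covers
  D: rows 4-5 cols 0-3 -> covers
Count covering = 3

Answer: 3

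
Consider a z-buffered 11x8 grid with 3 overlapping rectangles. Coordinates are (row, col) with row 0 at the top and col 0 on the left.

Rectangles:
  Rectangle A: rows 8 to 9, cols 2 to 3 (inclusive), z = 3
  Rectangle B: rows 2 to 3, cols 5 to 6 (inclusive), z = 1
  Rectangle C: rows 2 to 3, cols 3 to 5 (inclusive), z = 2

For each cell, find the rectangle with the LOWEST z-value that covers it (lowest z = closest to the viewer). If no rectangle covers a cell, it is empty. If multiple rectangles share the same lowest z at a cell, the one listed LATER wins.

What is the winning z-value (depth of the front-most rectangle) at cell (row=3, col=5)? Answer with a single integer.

Check cell (3,5):
  A: rows 8-9 cols 2-3 -> outside (row miss)
  B: rows 2-3 cols 5-6 z=1 -> covers; best now B (z=1)
  C: rows 2-3 cols 3-5 z=2 -> covers; best now B (z=1)
Winner: B at z=1

Answer: 1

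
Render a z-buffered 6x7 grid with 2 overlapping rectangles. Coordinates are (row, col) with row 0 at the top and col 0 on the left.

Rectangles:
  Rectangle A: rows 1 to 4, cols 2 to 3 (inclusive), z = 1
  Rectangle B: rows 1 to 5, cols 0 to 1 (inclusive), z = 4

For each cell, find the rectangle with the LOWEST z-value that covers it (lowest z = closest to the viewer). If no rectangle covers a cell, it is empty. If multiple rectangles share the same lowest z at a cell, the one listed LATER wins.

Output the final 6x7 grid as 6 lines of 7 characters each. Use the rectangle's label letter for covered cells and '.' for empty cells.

.......
BBAA...
BBAA...
BBAA...
BBAA...
BB.....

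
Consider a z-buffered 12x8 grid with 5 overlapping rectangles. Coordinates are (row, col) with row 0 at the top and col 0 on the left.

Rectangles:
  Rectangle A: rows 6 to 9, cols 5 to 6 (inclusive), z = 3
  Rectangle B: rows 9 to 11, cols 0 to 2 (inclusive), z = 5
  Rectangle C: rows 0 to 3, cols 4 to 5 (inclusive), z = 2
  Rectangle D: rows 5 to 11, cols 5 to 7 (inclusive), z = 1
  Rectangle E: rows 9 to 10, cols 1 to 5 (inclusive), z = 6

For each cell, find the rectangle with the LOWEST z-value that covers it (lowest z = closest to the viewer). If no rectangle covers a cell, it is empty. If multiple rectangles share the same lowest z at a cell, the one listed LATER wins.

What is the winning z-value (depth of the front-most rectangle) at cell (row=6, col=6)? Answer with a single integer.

Check cell (6,6):
  A: rows 6-9 cols 5-6 z=3 -> covers; best now A (z=3)
  B: rows 9-11 cols 0-2 -> outside (row miss)
  C: rows 0-3 cols 4-5 -> outside (row miss)
  D: rows 5-11 cols 5-7 z=1 -> covers; best now D (z=1)
  E: rows 9-10 cols 1-5 -> outside (row miss)
Winner: D at z=1

Answer: 1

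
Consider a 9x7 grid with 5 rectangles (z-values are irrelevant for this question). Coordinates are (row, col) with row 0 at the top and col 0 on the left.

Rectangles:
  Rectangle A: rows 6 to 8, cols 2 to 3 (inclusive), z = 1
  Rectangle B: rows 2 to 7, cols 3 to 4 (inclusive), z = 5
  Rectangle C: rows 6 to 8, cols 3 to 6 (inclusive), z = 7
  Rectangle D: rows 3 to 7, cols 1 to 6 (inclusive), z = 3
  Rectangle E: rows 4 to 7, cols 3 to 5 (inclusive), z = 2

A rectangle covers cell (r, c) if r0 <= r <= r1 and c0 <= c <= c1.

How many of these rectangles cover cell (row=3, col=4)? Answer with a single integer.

Answer: 2

Derivation:
Check cell (3,4):
  A: rows 6-8 cols 2-3 -> outside (row miss)
  B: rows 2-7 cols 3-4 -> covers
  C: rows 6-8 cols 3-6 -> outside (row miss)
  D: rows 3-7 cols 1-6 -> covers
  E: rows 4-7 cols 3-5 -> outside (row miss)
Count covering = 2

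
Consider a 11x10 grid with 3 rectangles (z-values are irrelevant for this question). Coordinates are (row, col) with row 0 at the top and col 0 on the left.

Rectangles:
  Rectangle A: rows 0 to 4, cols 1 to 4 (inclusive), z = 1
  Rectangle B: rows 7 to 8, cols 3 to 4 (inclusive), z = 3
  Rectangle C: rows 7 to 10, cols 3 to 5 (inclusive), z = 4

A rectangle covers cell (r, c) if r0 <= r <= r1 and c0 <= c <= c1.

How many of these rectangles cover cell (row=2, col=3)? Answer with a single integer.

Check cell (2,3):
  A: rows 0-4 cols 1-4 -> covers
  B: rows 7-8 cols 3-4 -> outside (row miss)
  C: rows 7-10 cols 3-5 -> outside (row miss)
Count covering = 1

Answer: 1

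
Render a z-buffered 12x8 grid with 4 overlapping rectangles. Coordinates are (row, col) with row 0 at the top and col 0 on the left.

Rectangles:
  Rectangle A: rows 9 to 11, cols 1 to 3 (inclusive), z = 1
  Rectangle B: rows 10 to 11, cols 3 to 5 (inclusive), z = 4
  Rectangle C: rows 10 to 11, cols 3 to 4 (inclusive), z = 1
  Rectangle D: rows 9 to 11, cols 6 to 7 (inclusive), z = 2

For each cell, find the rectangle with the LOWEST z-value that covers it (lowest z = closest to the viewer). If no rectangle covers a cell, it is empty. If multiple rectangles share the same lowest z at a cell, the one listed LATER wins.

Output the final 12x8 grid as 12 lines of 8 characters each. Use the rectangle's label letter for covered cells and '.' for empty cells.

........
........
........
........
........
........
........
........
........
.AAA..DD
.AACCBDD
.AACCBDD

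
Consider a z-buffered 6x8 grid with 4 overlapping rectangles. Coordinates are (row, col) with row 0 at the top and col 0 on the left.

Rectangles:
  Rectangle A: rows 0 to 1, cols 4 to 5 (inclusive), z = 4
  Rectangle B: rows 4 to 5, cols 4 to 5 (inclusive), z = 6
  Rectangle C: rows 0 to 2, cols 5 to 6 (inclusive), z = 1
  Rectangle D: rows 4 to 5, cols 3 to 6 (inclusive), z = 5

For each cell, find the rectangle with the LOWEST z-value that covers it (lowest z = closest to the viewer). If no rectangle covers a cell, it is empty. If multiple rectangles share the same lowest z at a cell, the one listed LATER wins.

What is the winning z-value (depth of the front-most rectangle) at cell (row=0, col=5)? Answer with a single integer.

Answer: 1

Derivation:
Check cell (0,5):
  A: rows 0-1 cols 4-5 z=4 -> covers; best now A (z=4)
  B: rows 4-5 cols 4-5 -> outside (row miss)
  C: rows 0-2 cols 5-6 z=1 -> covers; best now C (z=1)
  D: rows 4-5 cols 3-6 -> outside (row miss)
Winner: C at z=1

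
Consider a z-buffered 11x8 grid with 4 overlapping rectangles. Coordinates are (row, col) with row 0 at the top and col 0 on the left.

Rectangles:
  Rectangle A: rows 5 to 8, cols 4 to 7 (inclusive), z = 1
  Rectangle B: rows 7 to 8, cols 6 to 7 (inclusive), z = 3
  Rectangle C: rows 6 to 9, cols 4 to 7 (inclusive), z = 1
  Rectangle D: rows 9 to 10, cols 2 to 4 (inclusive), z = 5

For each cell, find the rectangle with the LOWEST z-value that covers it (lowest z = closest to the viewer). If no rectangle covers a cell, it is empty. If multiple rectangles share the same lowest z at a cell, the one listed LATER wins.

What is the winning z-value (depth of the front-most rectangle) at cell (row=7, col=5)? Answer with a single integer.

Check cell (7,5):
  A: rows 5-8 cols 4-7 z=1 -> covers; best now A (z=1)
  B: rows 7-8 cols 6-7 -> outside (col miss)
  C: rows 6-9 cols 4-7 z=1 -> covers; best now C (z=1)
  D: rows 9-10 cols 2-4 -> outside (row miss)
Winner: C at z=1

Answer: 1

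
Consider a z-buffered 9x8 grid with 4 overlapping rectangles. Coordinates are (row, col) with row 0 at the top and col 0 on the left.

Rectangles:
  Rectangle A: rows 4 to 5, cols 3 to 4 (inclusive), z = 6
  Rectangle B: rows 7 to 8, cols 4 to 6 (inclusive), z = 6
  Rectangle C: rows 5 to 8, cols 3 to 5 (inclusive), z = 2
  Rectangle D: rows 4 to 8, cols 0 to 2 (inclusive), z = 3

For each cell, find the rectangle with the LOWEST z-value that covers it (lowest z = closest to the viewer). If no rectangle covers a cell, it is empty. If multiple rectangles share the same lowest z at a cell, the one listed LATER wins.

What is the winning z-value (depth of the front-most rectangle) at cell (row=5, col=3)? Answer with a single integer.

Answer: 2

Derivation:
Check cell (5,3):
  A: rows 4-5 cols 3-4 z=6 -> covers; best now A (z=6)
  B: rows 7-8 cols 4-6 -> outside (row miss)
  C: rows 5-8 cols 3-5 z=2 -> covers; best now C (z=2)
  D: rows 4-8 cols 0-2 -> outside (col miss)
Winner: C at z=2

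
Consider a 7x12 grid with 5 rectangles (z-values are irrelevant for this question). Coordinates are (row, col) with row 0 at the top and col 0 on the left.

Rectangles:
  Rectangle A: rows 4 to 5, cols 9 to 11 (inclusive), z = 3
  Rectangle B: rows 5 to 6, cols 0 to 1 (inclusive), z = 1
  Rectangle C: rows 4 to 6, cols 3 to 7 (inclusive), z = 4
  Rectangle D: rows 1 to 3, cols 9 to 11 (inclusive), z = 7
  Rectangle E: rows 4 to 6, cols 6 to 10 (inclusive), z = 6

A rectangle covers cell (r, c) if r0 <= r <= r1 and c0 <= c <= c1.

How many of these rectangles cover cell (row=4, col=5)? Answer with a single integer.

Answer: 1

Derivation:
Check cell (4,5):
  A: rows 4-5 cols 9-11 -> outside (col miss)
  B: rows 5-6 cols 0-1 -> outside (row miss)
  C: rows 4-6 cols 3-7 -> covers
  D: rows 1-3 cols 9-11 -> outside (row miss)
  E: rows 4-6 cols 6-10 -> outside (col miss)
Count covering = 1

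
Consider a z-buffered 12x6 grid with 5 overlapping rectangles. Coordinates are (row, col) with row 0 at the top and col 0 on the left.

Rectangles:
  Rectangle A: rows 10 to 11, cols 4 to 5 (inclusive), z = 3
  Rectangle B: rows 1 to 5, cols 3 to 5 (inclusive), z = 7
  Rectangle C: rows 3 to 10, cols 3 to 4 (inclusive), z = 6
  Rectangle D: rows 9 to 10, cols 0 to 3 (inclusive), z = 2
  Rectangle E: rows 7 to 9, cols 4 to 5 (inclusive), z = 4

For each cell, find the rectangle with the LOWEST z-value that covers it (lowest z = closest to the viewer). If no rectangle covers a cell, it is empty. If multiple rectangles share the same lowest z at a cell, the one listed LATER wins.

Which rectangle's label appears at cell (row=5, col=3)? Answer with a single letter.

Check cell (5,3):
  A: rows 10-11 cols 4-5 -> outside (row miss)
  B: rows 1-5 cols 3-5 z=7 -> covers; best now B (z=7)
  C: rows 3-10 cols 3-4 z=6 -> covers; best now C (z=6)
  D: rows 9-10 cols 0-3 -> outside (row miss)
  E: rows 7-9 cols 4-5 -> outside (row miss)
Winner: C at z=6

Answer: C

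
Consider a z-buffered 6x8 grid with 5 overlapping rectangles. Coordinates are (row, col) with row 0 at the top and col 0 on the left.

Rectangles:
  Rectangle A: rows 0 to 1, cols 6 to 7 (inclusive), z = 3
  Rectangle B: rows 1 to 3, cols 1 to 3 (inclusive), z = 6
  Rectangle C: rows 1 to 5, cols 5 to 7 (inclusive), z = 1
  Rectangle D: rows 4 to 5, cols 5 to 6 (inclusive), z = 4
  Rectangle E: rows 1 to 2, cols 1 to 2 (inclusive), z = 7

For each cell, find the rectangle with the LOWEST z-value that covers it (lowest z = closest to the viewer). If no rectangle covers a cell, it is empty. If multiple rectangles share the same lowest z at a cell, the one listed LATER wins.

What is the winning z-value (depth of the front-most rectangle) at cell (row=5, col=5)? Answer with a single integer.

Answer: 1

Derivation:
Check cell (5,5):
  A: rows 0-1 cols 6-7 -> outside (row miss)
  B: rows 1-3 cols 1-3 -> outside (row miss)
  C: rows 1-5 cols 5-7 z=1 -> covers; best now C (z=1)
  D: rows 4-5 cols 5-6 z=4 -> covers; best now C (z=1)
  E: rows 1-2 cols 1-2 -> outside (row miss)
Winner: C at z=1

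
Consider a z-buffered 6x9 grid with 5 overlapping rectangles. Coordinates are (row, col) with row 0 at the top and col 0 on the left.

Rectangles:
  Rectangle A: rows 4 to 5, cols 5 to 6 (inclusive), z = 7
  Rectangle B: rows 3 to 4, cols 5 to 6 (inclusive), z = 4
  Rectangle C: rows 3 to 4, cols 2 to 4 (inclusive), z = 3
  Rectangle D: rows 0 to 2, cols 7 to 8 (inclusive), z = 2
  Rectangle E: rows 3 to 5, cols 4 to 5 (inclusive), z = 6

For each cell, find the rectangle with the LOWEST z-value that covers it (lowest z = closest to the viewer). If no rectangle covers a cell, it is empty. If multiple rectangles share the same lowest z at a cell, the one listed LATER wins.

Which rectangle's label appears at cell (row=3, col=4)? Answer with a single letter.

Check cell (3,4):
  A: rows 4-5 cols 5-6 -> outside (row miss)
  B: rows 3-4 cols 5-6 -> outside (col miss)
  C: rows 3-4 cols 2-4 z=3 -> covers; best now C (z=3)
  D: rows 0-2 cols 7-8 -> outside (row miss)
  E: rows 3-5 cols 4-5 z=6 -> covers; best now C (z=3)
Winner: C at z=3

Answer: C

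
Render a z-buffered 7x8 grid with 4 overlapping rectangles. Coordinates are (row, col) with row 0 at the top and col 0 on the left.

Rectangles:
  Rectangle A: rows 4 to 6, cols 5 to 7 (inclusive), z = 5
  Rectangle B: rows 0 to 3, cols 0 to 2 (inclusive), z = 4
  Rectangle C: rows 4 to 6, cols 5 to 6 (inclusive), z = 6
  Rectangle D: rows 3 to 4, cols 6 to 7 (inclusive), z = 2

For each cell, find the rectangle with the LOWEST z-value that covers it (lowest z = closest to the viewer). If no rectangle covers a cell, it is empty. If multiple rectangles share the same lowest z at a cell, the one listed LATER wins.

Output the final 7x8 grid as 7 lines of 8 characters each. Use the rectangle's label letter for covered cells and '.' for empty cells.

BBB.....
BBB.....
BBB.....
BBB...DD
.....ADD
.....AAA
.....AAA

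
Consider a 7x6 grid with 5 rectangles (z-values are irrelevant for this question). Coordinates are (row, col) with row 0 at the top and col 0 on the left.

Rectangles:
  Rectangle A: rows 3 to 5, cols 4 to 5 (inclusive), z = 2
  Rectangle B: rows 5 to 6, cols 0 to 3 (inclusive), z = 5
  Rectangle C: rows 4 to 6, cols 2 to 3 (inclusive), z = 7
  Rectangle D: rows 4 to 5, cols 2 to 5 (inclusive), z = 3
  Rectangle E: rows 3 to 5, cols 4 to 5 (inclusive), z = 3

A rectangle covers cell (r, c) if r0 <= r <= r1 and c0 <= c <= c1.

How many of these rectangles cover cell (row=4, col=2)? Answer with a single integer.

Check cell (4,2):
  A: rows 3-5 cols 4-5 -> outside (col miss)
  B: rows 5-6 cols 0-3 -> outside (row miss)
  C: rows 4-6 cols 2-3 -> covers
  D: rows 4-5 cols 2-5 -> covers
  E: rows 3-5 cols 4-5 -> outside (col miss)
Count covering = 2

Answer: 2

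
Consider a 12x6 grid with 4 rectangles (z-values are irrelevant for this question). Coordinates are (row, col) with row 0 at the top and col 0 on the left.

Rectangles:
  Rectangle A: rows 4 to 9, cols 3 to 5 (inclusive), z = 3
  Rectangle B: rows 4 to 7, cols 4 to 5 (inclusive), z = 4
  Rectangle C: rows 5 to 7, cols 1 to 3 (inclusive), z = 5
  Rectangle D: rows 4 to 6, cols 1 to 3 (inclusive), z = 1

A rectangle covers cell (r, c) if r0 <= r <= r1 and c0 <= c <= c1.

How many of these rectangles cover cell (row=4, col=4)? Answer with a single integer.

Answer: 2

Derivation:
Check cell (4,4):
  A: rows 4-9 cols 3-5 -> covers
  B: rows 4-7 cols 4-5 -> covers
  C: rows 5-7 cols 1-3 -> outside (row miss)
  D: rows 4-6 cols 1-3 -> outside (col miss)
Count covering = 2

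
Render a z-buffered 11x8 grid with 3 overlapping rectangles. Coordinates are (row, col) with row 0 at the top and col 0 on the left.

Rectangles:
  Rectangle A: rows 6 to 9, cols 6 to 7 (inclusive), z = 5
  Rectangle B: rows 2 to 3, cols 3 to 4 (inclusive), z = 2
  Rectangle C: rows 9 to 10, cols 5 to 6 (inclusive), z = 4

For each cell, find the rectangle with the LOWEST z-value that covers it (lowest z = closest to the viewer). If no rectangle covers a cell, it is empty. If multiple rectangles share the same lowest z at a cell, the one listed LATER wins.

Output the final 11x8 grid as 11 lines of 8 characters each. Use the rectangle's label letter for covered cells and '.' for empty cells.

........
........
...BB...
...BB...
........
........
......AA
......AA
......AA
.....CCA
.....CC.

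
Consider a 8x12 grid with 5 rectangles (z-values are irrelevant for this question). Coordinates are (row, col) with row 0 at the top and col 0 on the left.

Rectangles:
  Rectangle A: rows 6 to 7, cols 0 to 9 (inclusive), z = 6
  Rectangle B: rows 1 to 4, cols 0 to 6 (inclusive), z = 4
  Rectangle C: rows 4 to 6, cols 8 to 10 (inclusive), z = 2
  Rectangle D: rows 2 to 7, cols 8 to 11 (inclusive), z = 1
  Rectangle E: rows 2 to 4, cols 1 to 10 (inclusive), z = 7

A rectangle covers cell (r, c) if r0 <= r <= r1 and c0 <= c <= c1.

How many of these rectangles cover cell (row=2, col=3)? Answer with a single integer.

Check cell (2,3):
  A: rows 6-7 cols 0-9 -> outside (row miss)
  B: rows 1-4 cols 0-6 -> covers
  C: rows 4-6 cols 8-10 -> outside (row miss)
  D: rows 2-7 cols 8-11 -> outside (col miss)
  E: rows 2-4 cols 1-10 -> covers
Count covering = 2

Answer: 2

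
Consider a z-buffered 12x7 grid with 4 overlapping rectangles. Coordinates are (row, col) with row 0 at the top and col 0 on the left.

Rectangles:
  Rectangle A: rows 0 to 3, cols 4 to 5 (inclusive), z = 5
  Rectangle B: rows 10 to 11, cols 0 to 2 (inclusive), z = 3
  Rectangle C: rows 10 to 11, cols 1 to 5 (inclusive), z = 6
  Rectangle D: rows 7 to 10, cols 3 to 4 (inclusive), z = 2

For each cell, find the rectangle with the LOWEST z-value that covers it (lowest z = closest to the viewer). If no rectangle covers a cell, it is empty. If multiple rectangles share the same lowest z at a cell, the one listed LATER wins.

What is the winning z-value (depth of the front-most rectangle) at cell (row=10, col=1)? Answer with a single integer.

Answer: 3

Derivation:
Check cell (10,1):
  A: rows 0-3 cols 4-5 -> outside (row miss)
  B: rows 10-11 cols 0-2 z=3 -> covers; best now B (z=3)
  C: rows 10-11 cols 1-5 z=6 -> covers; best now B (z=3)
  D: rows 7-10 cols 3-4 -> outside (col miss)
Winner: B at z=3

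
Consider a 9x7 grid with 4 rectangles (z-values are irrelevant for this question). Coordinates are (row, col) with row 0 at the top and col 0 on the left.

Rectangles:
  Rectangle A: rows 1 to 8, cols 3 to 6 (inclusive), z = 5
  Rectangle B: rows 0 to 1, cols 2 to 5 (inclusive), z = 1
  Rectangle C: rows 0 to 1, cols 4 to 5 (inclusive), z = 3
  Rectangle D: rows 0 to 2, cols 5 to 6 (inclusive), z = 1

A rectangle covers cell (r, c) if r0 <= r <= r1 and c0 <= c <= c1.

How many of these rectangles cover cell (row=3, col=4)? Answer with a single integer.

Answer: 1

Derivation:
Check cell (3,4):
  A: rows 1-8 cols 3-6 -> covers
  B: rows 0-1 cols 2-5 -> outside (row miss)
  C: rows 0-1 cols 4-5 -> outside (row miss)
  D: rows 0-2 cols 5-6 -> outside (row miss)
Count covering = 1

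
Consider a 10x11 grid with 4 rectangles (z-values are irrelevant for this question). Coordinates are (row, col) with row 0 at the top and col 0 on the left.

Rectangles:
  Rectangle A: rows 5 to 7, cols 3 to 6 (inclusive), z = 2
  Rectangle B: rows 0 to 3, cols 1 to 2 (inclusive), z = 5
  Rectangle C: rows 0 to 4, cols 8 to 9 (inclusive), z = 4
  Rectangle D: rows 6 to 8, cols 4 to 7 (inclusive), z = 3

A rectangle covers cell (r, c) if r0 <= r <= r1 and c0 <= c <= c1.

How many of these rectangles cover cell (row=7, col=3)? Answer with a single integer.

Answer: 1

Derivation:
Check cell (7,3):
  A: rows 5-7 cols 3-6 -> covers
  B: rows 0-3 cols 1-2 -> outside (row miss)
  C: rows 0-4 cols 8-9 -> outside (row miss)
  D: rows 6-8 cols 4-7 -> outside (col miss)
Count covering = 1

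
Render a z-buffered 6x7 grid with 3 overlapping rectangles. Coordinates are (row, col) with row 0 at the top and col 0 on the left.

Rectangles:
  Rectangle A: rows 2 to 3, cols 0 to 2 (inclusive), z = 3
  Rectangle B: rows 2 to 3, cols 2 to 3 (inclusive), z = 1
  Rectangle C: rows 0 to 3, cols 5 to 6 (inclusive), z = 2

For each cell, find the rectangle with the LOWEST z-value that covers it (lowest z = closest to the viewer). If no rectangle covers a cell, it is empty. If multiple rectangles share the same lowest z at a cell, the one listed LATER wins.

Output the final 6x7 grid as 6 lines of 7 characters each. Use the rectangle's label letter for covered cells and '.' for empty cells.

.....CC
.....CC
AABB.CC
AABB.CC
.......
.......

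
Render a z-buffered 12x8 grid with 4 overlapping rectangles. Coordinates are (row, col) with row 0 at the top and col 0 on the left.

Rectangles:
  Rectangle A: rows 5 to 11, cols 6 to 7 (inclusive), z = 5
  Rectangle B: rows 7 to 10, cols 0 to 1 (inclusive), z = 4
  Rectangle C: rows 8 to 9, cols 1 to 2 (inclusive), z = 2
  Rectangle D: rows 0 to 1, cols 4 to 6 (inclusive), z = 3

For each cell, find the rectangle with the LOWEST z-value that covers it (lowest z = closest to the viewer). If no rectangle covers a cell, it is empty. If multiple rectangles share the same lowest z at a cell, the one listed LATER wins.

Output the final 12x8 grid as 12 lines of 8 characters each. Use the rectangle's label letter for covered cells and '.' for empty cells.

....DDD.
....DDD.
........
........
........
......AA
......AA
BB....AA
BCC...AA
BCC...AA
BB....AA
......AA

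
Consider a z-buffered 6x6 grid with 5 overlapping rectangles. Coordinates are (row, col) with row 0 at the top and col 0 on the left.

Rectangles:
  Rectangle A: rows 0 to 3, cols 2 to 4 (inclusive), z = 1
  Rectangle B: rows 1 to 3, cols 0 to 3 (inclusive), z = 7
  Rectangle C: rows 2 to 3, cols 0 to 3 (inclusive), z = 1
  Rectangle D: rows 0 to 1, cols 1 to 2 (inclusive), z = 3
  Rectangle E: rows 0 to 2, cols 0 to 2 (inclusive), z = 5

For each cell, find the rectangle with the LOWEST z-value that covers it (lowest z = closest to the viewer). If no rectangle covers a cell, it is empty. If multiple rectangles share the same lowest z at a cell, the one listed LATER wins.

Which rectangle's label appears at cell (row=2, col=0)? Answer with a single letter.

Check cell (2,0):
  A: rows 0-3 cols 2-4 -> outside (col miss)
  B: rows 1-3 cols 0-3 z=7 -> covers; best now B (z=7)
  C: rows 2-3 cols 0-3 z=1 -> covers; best now C (z=1)
  D: rows 0-1 cols 1-2 -> outside (row miss)
  E: rows 0-2 cols 0-2 z=5 -> covers; best now C (z=1)
Winner: C at z=1

Answer: C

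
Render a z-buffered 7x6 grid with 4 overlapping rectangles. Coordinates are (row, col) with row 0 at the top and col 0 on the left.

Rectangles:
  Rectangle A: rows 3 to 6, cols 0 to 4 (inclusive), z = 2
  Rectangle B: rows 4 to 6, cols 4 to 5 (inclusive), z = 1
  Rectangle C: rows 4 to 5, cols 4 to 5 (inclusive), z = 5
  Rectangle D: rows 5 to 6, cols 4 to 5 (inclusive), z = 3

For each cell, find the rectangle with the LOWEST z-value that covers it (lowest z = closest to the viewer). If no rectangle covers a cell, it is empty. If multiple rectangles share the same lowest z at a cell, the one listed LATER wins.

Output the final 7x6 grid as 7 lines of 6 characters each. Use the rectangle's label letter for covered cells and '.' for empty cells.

......
......
......
AAAAA.
AAAABB
AAAABB
AAAABB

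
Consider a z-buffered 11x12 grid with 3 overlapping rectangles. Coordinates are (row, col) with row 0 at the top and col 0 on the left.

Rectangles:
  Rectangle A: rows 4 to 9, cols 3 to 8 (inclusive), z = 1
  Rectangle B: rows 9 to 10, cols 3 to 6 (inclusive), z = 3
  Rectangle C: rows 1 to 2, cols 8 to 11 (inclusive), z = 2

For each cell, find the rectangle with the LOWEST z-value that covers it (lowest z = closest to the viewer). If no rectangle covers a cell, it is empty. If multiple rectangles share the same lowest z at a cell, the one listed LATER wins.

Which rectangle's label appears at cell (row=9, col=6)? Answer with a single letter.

Answer: A

Derivation:
Check cell (9,6):
  A: rows 4-9 cols 3-8 z=1 -> covers; best now A (z=1)
  B: rows 9-10 cols 3-6 z=3 -> covers; best now A (z=1)
  C: rows 1-2 cols 8-11 -> outside (row miss)
Winner: A at z=1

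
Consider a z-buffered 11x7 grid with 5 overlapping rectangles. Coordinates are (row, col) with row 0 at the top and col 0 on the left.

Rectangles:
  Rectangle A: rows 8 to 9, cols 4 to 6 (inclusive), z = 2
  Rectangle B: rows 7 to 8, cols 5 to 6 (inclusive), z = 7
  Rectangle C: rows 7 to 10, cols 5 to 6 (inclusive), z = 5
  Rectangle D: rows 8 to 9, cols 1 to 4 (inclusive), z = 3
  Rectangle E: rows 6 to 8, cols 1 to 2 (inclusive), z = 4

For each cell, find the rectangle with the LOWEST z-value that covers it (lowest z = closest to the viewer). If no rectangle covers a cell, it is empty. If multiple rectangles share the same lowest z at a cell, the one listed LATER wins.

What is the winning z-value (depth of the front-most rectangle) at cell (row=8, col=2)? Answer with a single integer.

Answer: 3

Derivation:
Check cell (8,2):
  A: rows 8-9 cols 4-6 -> outside (col miss)
  B: rows 7-8 cols 5-6 -> outside (col miss)
  C: rows 7-10 cols 5-6 -> outside (col miss)
  D: rows 8-9 cols 1-4 z=3 -> covers; best now D (z=3)
  E: rows 6-8 cols 1-2 z=4 -> covers; best now D (z=3)
Winner: D at z=3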